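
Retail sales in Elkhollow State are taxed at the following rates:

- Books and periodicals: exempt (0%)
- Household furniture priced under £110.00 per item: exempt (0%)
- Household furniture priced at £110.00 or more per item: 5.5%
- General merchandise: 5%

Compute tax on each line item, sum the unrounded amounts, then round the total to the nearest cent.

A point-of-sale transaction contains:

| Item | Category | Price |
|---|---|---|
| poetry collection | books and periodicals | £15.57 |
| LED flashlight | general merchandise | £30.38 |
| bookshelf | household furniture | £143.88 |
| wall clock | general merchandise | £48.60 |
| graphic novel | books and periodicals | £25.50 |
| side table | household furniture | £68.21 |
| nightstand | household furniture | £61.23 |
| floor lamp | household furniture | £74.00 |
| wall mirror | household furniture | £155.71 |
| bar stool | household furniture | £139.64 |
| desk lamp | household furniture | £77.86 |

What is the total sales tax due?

Poetry collection £15.57: books and periodicals → 0% → £0.00
LED flashlight £30.38: general merchandise → 5% → £1.519
Bookshelf £143.88: household furniture, £110.00 or more → 5.5% → £7.9134
Wall clock £48.60: general merchandise → 5% → £2.43
Graphic novel £25.50: books and periodicals → 0% → £0.00
Side table £68.21: household furniture, under £110.00 → 0% → £0.00
Nightstand £61.23: household furniture, under £110.00 → 0% → £0.00
Floor lamp £74.00: household furniture, under £110.00 → 0% → £0.00
Wall mirror £155.71: household furniture, £110.00 or more → 5.5% → £8.56405
Bar stool £139.64: household furniture, £110.00 or more → 5.5% → £7.6802
Desk lamp £77.86: household furniture, under £110.00 → 0% → £0.00
Unrounded tax sum = £28.10665 → £28.11

£28.11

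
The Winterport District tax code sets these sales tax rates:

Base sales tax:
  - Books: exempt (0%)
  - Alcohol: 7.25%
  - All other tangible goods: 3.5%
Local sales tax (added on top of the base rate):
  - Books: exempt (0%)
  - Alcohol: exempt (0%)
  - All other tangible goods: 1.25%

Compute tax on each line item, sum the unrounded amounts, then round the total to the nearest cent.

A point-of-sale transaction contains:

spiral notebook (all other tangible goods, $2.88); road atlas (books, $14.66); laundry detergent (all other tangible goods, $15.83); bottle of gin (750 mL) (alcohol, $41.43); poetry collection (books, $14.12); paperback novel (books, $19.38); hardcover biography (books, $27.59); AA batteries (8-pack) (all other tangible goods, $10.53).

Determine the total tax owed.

$4.39

Spiral notebook $2.88: all other tangible goods → 3.5% + 1.25% local = 4.75% → $0.1368
Road atlas $14.66: books → 0% + 0% local = 0% → $0.00
Laundry detergent $15.83: all other tangible goods → 3.5% + 1.25% local = 4.75% → $0.751925
Bottle of gin (750 mL) $41.43: alcohol → 7.25% + 0% local = 7.25% → $3.003675
Poetry collection $14.12: books → 0% + 0% local = 0% → $0.00
Paperback novel $19.38: books → 0% + 0% local = 0% → $0.00
Hardcover biography $27.59: books → 0% + 0% local = 0% → $0.00
AA batteries (8-pack) $10.53: all other tangible goods → 3.5% + 1.25% local = 4.75% → $0.500175
Unrounded tax sum = $4.392575 → $4.39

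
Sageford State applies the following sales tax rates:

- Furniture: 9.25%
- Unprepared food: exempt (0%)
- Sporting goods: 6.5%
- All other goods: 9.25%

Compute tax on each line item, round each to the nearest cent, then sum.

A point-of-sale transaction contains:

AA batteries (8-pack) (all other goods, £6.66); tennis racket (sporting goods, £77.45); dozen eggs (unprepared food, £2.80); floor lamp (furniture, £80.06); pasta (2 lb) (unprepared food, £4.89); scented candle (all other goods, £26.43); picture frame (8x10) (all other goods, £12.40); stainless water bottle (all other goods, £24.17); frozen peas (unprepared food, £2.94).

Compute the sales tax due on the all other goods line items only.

AA batteries (8-pack) £6.66: all other goods → 9.25% → £0.62
Scented candle £26.43: all other goods → 9.25% → £2.44
Picture frame (8x10) £12.40: all other goods → 9.25% → £1.15
Stainless water bottle £24.17: all other goods → 9.25% → £2.24
Tax on all other goods = £0.62 + £2.44 + £1.15 + £2.24 = £6.45

£6.45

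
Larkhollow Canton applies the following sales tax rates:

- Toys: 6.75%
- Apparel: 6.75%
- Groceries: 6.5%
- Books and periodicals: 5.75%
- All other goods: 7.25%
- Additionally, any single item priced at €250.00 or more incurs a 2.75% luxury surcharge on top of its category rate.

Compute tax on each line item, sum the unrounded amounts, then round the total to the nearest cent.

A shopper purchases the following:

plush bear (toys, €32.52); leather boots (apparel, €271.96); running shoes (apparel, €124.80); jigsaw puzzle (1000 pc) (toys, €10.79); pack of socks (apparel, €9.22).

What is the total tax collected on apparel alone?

€34.88

Leather boots €271.96: apparel → 6.75% + 2.75% surcharge = 9.5% → €25.8362
Running shoes €124.80: apparel → 6.75% → €8.424
Pack of socks €9.22: apparel → 6.75% → €0.62235
Tax on apparel: unrounded sum = €34.88255 → €34.88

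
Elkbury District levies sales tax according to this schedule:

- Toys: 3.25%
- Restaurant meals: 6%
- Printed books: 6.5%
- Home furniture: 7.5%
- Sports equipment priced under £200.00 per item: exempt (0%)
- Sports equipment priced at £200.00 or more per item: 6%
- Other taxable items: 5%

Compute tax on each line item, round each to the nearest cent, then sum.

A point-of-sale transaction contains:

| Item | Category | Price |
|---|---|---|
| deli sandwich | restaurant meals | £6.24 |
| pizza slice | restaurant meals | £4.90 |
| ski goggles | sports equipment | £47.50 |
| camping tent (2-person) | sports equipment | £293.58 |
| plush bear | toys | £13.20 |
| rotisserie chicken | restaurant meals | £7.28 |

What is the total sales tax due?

Deli sandwich £6.24: restaurant meals → 6% → £0.37
Pizza slice £4.90: restaurant meals → 6% → £0.29
Ski goggles £47.50: sports equipment, under £200.00 → 0% → £0.00
Camping tent (2-person) £293.58: sports equipment, £200.00 or more → 6% → £17.61
Plush bear £13.20: toys → 3.25% → £0.43
Rotisserie chicken £7.28: restaurant meals → 6% → £0.44
Total tax = £0.37 + £0.29 + £17.61 + £0.43 + £0.44 = £19.14

£19.14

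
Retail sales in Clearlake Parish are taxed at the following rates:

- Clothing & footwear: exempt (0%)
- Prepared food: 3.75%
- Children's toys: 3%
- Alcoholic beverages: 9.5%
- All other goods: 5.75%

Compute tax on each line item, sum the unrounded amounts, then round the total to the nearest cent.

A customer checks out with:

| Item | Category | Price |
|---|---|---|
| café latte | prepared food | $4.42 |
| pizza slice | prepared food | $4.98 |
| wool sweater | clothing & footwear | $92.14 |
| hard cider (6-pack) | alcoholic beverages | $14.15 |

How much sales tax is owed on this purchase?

Café latte $4.42: prepared food → 3.75% → $0.16575
Pizza slice $4.98: prepared food → 3.75% → $0.18675
Wool sweater $92.14: clothing & footwear → 0% → $0.00
Hard cider (6-pack) $14.15: alcoholic beverages → 9.5% → $1.34425
Unrounded tax sum = $1.69675 → $1.70

$1.70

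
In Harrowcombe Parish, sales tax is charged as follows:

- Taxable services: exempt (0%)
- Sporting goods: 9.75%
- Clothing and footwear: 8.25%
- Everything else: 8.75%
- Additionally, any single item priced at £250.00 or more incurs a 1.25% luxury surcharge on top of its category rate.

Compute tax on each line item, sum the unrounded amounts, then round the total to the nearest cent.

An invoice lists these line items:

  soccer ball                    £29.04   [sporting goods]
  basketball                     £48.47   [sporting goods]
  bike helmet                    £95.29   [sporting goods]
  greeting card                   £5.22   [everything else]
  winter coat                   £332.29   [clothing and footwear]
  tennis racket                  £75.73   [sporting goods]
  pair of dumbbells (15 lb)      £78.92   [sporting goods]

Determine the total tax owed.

Soccer ball £29.04: sporting goods → 9.75% → £2.8314
Basketball £48.47: sporting goods → 9.75% → £4.725825
Bike helmet £95.29: sporting goods → 9.75% → £9.290775
Greeting card £5.22: everything else → 8.75% → £0.45675
Winter coat £332.29: clothing and footwear → 8.25% + 1.25% surcharge = 9.5% → £31.56755
Tennis racket £75.73: sporting goods → 9.75% → £7.383675
Pair of dumbbells (15 lb) £78.92: sporting goods → 9.75% → £7.6947
Unrounded tax sum = £63.950675 → £63.95

£63.95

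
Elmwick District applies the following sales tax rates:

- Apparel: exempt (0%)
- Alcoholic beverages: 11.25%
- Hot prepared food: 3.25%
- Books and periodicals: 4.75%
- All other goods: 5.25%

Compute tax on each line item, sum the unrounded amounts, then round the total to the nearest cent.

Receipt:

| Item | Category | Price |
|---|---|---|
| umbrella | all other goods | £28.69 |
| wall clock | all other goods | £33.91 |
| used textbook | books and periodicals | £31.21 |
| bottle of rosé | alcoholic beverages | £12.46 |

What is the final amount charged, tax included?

£112.44

Umbrella £28.69: all other goods → 5.25% → £1.506225
Wall clock £33.91: all other goods → 5.25% → £1.780275
Used textbook £31.21: books and periodicals → 4.75% → £1.482475
Bottle of rosé £12.46: alcoholic beverages → 11.25% → £1.40175
Subtotal = £106.27; unrounded tax = £6.170725 → £6.17; total due = £112.44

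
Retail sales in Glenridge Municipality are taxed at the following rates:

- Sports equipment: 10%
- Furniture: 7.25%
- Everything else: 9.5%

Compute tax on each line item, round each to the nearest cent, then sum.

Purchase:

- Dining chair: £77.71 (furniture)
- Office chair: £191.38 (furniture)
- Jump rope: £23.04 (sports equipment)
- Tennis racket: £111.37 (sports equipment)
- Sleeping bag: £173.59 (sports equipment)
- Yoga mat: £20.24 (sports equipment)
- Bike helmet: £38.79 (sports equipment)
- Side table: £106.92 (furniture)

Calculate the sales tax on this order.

£63.96

Dining chair £77.71: furniture → 7.25% → £5.63
Office chair £191.38: furniture → 7.25% → £13.88
Jump rope £23.04: sports equipment → 10% → £2.30
Tennis racket £111.37: sports equipment → 10% → £11.14
Sleeping bag £173.59: sports equipment → 10% → £17.36
Yoga mat £20.24: sports equipment → 10% → £2.02
Bike helmet £38.79: sports equipment → 10% → £3.88
Side table £106.92: furniture → 7.25% → £7.75
Total tax = £5.63 + £13.88 + £2.30 + £11.14 + £17.36 + £2.02 + £3.88 + £7.75 = £63.96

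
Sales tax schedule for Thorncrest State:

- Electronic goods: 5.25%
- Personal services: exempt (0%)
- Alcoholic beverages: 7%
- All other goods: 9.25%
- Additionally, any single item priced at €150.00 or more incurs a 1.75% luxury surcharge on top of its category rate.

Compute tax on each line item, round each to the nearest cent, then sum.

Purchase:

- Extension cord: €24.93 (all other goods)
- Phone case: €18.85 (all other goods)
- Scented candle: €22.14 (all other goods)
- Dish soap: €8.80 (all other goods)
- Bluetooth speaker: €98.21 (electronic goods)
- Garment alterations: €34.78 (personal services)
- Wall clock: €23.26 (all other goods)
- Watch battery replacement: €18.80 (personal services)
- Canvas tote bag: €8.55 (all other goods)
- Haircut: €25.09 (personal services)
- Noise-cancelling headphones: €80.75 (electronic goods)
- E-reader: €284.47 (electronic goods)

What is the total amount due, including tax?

€687.79

Extension cord €24.93: all other goods → 9.25% → €2.31
Phone case €18.85: all other goods → 9.25% → €1.74
Scented candle €22.14: all other goods → 9.25% → €2.05
Dish soap €8.80: all other goods → 9.25% → €0.81
Bluetooth speaker €98.21: electronic goods → 5.25% → €5.16
Garment alterations €34.78: personal services → 0% → €0.00
Wall clock €23.26: all other goods → 9.25% → €2.15
Watch battery replacement €18.80: personal services → 0% → €0.00
Canvas tote bag €8.55: all other goods → 9.25% → €0.79
Haircut €25.09: personal services → 0% → €0.00
Noise-cancelling headphones €80.75: electronic goods → 5.25% → €4.24
E-reader €284.47: electronic goods → 5.25% + 1.75% surcharge = 7% → €19.91
Subtotal = €648.63; tax = €39.16; total due = €687.79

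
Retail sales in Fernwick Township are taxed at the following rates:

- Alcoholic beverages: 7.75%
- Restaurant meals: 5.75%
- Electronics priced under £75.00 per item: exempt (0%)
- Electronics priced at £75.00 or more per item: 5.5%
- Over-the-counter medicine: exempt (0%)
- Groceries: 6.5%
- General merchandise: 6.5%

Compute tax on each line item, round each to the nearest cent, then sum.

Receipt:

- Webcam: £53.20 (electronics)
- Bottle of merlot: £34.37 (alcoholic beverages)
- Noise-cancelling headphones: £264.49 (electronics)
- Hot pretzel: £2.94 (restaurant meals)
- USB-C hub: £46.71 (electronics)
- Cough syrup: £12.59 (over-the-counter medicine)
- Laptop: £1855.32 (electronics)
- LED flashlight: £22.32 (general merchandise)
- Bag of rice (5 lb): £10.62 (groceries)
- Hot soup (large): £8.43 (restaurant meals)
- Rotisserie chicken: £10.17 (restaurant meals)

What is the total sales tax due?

Webcam £53.20: electronics, under £75.00 → 0% → £0.00
Bottle of merlot £34.37: alcoholic beverages → 7.75% → £2.66
Noise-cancelling headphones £264.49: electronics, £75.00 or more → 5.5% → £14.55
Hot pretzel £2.94: restaurant meals → 5.75% → £0.17
USB-C hub £46.71: electronics, under £75.00 → 0% → £0.00
Cough syrup £12.59: over-the-counter medicine → 0% → £0.00
Laptop £1855.32: electronics, £75.00 or more → 5.5% → £102.04
LED flashlight £22.32: general merchandise → 6.5% → £1.45
Bag of rice (5 lb) £10.62: groceries → 6.5% → £0.69
Hot soup (large) £8.43: restaurant meals → 5.75% → £0.48
Rotisserie chicken £10.17: restaurant meals → 5.75% → £0.58
Total tax = £2.66 + £14.55 + £0.17 + £102.04 + £1.45 + £0.69 + £0.48 + £0.58 = £122.62

£122.62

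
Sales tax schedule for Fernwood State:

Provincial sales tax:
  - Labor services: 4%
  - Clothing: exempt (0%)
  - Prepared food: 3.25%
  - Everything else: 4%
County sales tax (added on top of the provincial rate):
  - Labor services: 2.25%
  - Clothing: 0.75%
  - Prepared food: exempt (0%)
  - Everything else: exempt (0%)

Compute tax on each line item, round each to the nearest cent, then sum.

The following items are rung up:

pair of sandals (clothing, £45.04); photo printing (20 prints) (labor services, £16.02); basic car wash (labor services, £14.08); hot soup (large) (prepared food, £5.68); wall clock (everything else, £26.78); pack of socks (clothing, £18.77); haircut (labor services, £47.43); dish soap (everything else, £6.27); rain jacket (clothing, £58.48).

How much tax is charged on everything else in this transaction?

£1.32

Wall clock £26.78: everything else → 4% + 0% county = 4% → £1.07
Dish soap £6.27: everything else → 4% + 0% county = 4% → £0.25
Tax on everything else = £1.07 + £0.25 = £1.32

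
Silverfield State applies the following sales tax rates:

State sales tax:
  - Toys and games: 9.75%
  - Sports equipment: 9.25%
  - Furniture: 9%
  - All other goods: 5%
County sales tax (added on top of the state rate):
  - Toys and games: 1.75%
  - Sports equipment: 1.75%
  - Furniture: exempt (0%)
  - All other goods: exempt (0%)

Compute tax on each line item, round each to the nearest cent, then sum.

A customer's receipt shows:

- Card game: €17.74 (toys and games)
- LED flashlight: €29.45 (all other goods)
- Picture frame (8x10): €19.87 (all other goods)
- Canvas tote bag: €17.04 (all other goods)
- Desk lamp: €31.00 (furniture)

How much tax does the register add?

€8.14

Card game €17.74: toys and games → 9.75% + 1.75% county = 11.5% → €2.04
LED flashlight €29.45: all other goods → 5% + 0% county = 5% → €1.47
Picture frame (8x10) €19.87: all other goods → 5% + 0% county = 5% → €0.99
Canvas tote bag €17.04: all other goods → 5% + 0% county = 5% → €0.85
Desk lamp €31.00: furniture → 9% + 0% county = 9% → €2.79
Total tax = €2.04 + €1.47 + €0.99 + €0.85 + €2.79 = €8.14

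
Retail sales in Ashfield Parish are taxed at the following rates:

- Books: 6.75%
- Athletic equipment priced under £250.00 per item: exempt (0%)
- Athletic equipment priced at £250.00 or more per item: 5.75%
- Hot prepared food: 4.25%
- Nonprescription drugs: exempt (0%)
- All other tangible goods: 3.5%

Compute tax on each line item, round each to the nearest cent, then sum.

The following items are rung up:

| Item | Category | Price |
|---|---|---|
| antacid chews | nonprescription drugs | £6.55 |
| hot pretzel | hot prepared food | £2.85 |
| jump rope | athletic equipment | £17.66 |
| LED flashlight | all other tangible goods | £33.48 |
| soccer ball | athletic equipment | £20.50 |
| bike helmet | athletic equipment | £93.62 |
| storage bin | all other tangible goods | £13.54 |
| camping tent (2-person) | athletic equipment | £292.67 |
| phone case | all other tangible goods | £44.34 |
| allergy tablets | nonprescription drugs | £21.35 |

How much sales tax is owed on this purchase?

£20.14

Antacid chews £6.55: nonprescription drugs → 0% → £0.00
Hot pretzel £2.85: hot prepared food → 4.25% → £0.12
Jump rope £17.66: athletic equipment, under £250.00 → 0% → £0.00
LED flashlight £33.48: all other tangible goods → 3.5% → £1.17
Soccer ball £20.50: athletic equipment, under £250.00 → 0% → £0.00
Bike helmet £93.62: athletic equipment, under £250.00 → 0% → £0.00
Storage bin £13.54: all other tangible goods → 3.5% → £0.47
Camping tent (2-person) £292.67: athletic equipment, £250.00 or more → 5.75% → £16.83
Phone case £44.34: all other tangible goods → 3.5% → £1.55
Allergy tablets £21.35: nonprescription drugs → 0% → £0.00
Total tax = £0.12 + £1.17 + £0.47 + £16.83 + £1.55 = £20.14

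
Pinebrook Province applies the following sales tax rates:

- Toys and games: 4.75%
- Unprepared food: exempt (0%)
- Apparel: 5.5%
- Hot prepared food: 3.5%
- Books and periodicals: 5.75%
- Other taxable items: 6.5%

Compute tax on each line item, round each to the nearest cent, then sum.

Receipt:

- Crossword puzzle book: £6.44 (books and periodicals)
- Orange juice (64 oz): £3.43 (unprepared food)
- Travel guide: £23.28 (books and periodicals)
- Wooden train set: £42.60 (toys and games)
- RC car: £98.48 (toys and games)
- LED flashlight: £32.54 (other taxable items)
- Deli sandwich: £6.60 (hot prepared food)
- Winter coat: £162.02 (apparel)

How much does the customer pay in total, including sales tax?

£395.06

Crossword puzzle book £6.44: books and periodicals → 5.75% → £0.37
Orange juice (64 oz) £3.43: unprepared food → 0% → £0.00
Travel guide £23.28: books and periodicals → 5.75% → £1.34
Wooden train set £42.60: toys and games → 4.75% → £2.02
RC car £98.48: toys and games → 4.75% → £4.68
LED flashlight £32.54: other taxable items → 6.5% → £2.12
Deli sandwich £6.60: hot prepared food → 3.5% → £0.23
Winter coat £162.02: apparel → 5.5% → £8.91
Subtotal = £375.39; tax = £19.67; total due = £395.06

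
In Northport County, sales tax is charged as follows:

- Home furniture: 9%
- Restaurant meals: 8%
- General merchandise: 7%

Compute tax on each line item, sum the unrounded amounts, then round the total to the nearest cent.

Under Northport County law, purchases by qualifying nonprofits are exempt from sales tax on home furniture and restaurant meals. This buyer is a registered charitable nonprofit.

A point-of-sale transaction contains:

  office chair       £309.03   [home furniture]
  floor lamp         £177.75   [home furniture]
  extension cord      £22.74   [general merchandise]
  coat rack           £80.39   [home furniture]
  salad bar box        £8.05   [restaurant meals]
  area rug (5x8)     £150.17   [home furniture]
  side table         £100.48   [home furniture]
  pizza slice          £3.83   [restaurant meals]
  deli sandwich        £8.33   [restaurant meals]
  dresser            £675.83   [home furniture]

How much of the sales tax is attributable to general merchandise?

£1.59

Extension cord £22.74: general merchandise → 7% → £1.5918
Tax on general merchandise: unrounded sum = £1.5918 → £1.59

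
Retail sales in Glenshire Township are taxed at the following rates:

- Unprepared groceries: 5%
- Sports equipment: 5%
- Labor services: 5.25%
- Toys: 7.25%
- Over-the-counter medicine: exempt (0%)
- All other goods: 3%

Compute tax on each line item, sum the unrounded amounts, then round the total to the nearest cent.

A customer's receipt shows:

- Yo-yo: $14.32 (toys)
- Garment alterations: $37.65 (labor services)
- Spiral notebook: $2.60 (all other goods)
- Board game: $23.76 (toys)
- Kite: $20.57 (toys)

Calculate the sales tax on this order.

Yo-yo $14.32: toys → 7.25% → $1.0382
Garment alterations $37.65: labor services → 5.25% → $1.976625
Spiral notebook $2.60: all other goods → 3% → $0.078
Board game $23.76: toys → 7.25% → $1.7226
Kite $20.57: toys → 7.25% → $1.491325
Unrounded tax sum = $6.30675 → $6.31

$6.31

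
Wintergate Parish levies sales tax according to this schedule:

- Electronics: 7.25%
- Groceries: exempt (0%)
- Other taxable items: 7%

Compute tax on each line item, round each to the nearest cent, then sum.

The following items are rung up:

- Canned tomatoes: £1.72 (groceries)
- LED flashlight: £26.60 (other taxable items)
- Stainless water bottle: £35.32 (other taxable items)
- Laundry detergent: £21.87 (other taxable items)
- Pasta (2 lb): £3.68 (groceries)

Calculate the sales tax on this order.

£5.86

Canned tomatoes £1.72: groceries → 0% → £0.00
LED flashlight £26.60: other taxable items → 7% → £1.86
Stainless water bottle £35.32: other taxable items → 7% → £2.47
Laundry detergent £21.87: other taxable items → 7% → £1.53
Pasta (2 lb) £3.68: groceries → 0% → £0.00
Total tax = £1.86 + £2.47 + £1.53 = £5.86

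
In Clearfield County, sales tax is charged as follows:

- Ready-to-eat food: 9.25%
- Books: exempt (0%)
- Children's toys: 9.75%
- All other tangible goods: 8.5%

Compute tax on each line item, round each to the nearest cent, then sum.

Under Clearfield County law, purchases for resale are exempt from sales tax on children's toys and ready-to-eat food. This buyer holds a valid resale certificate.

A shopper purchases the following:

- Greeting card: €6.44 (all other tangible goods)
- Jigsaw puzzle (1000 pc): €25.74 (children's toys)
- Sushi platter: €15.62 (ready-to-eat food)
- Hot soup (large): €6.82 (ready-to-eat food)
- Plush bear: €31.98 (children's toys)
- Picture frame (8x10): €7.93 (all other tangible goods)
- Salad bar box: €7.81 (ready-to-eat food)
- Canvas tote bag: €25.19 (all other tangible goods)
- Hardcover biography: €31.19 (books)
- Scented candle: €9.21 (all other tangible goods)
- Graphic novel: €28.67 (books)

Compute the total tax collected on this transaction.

Greeting card €6.44: all other tangible goods → 8.5% → €0.55
Jigsaw puzzle (1000 pc) €25.74: children's toys, buyer-exempt → 0% → €0.00
Sushi platter €15.62: ready-to-eat food, buyer-exempt → 0% → €0.00
Hot soup (large) €6.82: ready-to-eat food, buyer-exempt → 0% → €0.00
Plush bear €31.98: children's toys, buyer-exempt → 0% → €0.00
Picture frame (8x10) €7.93: all other tangible goods → 8.5% → €0.67
Salad bar box €7.81: ready-to-eat food, buyer-exempt → 0% → €0.00
Canvas tote bag €25.19: all other tangible goods → 8.5% → €2.14
Hardcover biography €31.19: books → 0% → €0.00
Scented candle €9.21: all other tangible goods → 8.5% → €0.78
Graphic novel €28.67: books → 0% → €0.00
Total tax = €0.55 + €0.67 + €2.14 + €0.78 = €4.14

€4.14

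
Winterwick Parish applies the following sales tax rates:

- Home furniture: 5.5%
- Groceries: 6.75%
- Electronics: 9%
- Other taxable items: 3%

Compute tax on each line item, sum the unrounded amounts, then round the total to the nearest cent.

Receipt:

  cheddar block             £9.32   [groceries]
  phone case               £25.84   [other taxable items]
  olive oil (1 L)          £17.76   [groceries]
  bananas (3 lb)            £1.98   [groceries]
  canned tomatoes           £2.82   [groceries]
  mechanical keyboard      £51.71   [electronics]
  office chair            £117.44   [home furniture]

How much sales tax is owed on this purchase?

Cheddar block £9.32: groceries → 6.75% → £0.6291
Phone case £25.84: other taxable items → 3% → £0.7752
Olive oil (1 L) £17.76: groceries → 6.75% → £1.1988
Bananas (3 lb) £1.98: groceries → 6.75% → £0.13365
Canned tomatoes £2.82: groceries → 6.75% → £0.19035
Mechanical keyboard £51.71: electronics → 9% → £4.6539
Office chair £117.44: home furniture → 5.5% → £6.4592
Unrounded tax sum = £14.0402 → £14.04

£14.04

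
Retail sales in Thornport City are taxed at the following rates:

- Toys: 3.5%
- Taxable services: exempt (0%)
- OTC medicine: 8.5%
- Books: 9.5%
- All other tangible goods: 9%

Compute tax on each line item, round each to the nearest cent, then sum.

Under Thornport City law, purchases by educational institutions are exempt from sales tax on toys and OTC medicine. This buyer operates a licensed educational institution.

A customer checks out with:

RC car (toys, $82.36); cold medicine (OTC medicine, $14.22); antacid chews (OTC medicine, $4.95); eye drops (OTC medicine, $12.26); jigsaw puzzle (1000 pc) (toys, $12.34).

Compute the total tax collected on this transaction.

$0.00

RC car $82.36: toys, buyer-exempt → 0% → $0.00
Cold medicine $14.22: OTC medicine, buyer-exempt → 0% → $0.00
Antacid chews $4.95: OTC medicine, buyer-exempt → 0% → $0.00
Eye drops $12.26: OTC medicine, buyer-exempt → 0% → $0.00
Jigsaw puzzle (1000 pc) $12.34: toys, buyer-exempt → 0% → $0.00
Total tax = $0.00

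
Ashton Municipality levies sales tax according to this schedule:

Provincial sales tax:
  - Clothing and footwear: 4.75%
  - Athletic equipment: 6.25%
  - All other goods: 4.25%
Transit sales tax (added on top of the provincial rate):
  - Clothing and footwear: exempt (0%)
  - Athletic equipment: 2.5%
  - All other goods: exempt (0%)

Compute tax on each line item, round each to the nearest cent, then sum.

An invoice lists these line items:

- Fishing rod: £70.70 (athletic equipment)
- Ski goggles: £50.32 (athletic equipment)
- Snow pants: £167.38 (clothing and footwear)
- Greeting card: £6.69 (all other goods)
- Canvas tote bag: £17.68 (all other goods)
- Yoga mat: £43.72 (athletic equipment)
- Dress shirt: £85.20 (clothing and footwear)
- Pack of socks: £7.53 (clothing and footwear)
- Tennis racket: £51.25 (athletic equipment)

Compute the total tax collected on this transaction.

Fishing rod £70.70: athletic equipment → 6.25% + 2.5% transit = 8.75% → £6.19
Ski goggles £50.32: athletic equipment → 6.25% + 2.5% transit = 8.75% → £4.40
Snow pants £167.38: clothing and footwear → 4.75% + 0% transit = 4.75% → £7.95
Greeting card £6.69: all other goods → 4.25% + 0% transit = 4.25% → £0.28
Canvas tote bag £17.68: all other goods → 4.25% + 0% transit = 4.25% → £0.75
Yoga mat £43.72: athletic equipment → 6.25% + 2.5% transit = 8.75% → £3.83
Dress shirt £85.20: clothing and footwear → 4.75% + 0% transit = 4.75% → £4.05
Pack of socks £7.53: clothing and footwear → 4.75% + 0% transit = 4.75% → £0.36
Tennis racket £51.25: athletic equipment → 6.25% + 2.5% transit = 8.75% → £4.48
Total tax = £6.19 + £4.40 + £7.95 + £0.28 + £0.75 + £3.83 + £4.05 + £0.36 + £4.48 = £32.29

£32.29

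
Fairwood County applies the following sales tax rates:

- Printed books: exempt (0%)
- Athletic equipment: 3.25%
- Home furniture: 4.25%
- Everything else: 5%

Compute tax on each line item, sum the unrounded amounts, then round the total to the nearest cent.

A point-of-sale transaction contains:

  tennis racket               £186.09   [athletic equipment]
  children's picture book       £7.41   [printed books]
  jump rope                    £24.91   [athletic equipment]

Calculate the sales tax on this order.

Tennis racket £186.09: athletic equipment → 3.25% → £6.047925
Children's picture book £7.41: printed books → 0% → £0.00
Jump rope £24.91: athletic equipment → 3.25% → £0.809575
Unrounded tax sum = £6.8575 → £6.86

£6.86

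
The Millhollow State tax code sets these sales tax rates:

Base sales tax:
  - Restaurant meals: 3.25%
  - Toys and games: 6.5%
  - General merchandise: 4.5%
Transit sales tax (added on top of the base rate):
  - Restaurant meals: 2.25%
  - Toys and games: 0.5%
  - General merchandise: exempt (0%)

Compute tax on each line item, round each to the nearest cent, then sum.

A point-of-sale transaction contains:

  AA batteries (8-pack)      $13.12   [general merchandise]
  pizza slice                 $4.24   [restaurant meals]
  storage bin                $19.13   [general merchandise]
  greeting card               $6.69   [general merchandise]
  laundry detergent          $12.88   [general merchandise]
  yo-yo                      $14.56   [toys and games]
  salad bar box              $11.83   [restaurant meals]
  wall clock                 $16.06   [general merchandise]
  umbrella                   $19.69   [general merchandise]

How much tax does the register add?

AA batteries (8-pack) $13.12: general merchandise → 4.5% + 0% transit = 4.5% → $0.59
Pizza slice $4.24: restaurant meals → 3.25% + 2.25% transit = 5.5% → $0.23
Storage bin $19.13: general merchandise → 4.5% + 0% transit = 4.5% → $0.86
Greeting card $6.69: general merchandise → 4.5% + 0% transit = 4.5% → $0.30
Laundry detergent $12.88: general merchandise → 4.5% + 0% transit = 4.5% → $0.58
Yo-yo $14.56: toys and games → 6.5% + 0.5% transit = 7% → $1.02
Salad bar box $11.83: restaurant meals → 3.25% + 2.25% transit = 5.5% → $0.65
Wall clock $16.06: general merchandise → 4.5% + 0% transit = 4.5% → $0.72
Umbrella $19.69: general merchandise → 4.5% + 0% transit = 4.5% → $0.89
Total tax = $0.59 + $0.23 + $0.86 + $0.30 + $0.58 + $1.02 + $0.65 + $0.72 + $0.89 = $5.84

$5.84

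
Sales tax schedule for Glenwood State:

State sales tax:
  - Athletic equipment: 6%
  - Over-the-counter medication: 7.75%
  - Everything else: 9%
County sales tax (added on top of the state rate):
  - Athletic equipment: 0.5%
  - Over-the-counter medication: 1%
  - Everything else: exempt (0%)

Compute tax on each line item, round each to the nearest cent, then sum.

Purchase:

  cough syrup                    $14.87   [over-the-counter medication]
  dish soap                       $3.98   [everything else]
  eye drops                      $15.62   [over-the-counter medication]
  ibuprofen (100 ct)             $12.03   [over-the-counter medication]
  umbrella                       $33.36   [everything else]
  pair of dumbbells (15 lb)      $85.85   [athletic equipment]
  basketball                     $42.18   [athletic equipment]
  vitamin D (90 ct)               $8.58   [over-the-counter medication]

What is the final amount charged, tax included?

$232.62

Cough syrup $14.87: over-the-counter medication → 7.75% + 1% county = 8.75% → $1.30
Dish soap $3.98: everything else → 9% + 0% county = 9% → $0.36
Eye drops $15.62: over-the-counter medication → 7.75% + 1% county = 8.75% → $1.37
Ibuprofen (100 ct) $12.03: over-the-counter medication → 7.75% + 1% county = 8.75% → $1.05
Umbrella $33.36: everything else → 9% + 0% county = 9% → $3.00
Pair of dumbbells (15 lb) $85.85: athletic equipment → 6% + 0.5% county = 6.5% → $5.58
Basketball $42.18: athletic equipment → 6% + 0.5% county = 6.5% → $2.74
Vitamin D (90 ct) $8.58: over-the-counter medication → 7.75% + 1% county = 8.75% → $0.75
Subtotal = $216.47; tax = $16.15; total due = $232.62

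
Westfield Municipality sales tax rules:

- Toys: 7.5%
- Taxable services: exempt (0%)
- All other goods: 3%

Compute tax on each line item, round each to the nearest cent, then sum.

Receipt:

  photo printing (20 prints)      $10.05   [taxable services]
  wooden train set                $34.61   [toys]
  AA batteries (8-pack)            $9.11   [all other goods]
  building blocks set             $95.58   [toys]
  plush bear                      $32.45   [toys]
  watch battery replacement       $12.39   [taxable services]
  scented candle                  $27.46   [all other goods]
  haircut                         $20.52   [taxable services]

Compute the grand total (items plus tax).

Photo printing (20 prints) $10.05: taxable services → 0% → $0.00
Wooden train set $34.61: toys → 7.5% → $2.60
AA batteries (8-pack) $9.11: all other goods → 3% → $0.27
Building blocks set $95.58: toys → 7.5% → $7.17
Plush bear $32.45: toys → 7.5% → $2.43
Watch battery replacement $12.39: taxable services → 0% → $0.00
Scented candle $27.46: all other goods → 3% → $0.82
Haircut $20.52: taxable services → 0% → $0.00
Subtotal = $242.17; tax = $13.29; total due = $255.46

$255.46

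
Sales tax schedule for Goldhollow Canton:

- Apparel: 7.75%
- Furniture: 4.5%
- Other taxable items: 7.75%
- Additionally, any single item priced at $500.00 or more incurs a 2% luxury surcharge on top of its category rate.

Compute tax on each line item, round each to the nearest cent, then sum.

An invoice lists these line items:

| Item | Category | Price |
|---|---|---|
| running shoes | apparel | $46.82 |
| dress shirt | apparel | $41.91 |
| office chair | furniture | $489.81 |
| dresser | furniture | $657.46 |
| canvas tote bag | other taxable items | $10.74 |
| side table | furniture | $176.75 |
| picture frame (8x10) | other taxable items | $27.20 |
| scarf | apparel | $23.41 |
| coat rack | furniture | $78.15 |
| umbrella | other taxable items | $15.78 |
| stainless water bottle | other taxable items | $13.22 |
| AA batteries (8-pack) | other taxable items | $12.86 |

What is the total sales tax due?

Running shoes $46.82: apparel → 7.75% → $3.63
Dress shirt $41.91: apparel → 7.75% → $3.25
Office chair $489.81: furniture → 4.5% → $22.04
Dresser $657.46: furniture → 4.5% + 2% surcharge = 6.5% → $42.73
Canvas tote bag $10.74: other taxable items → 7.75% → $0.83
Side table $176.75: furniture → 4.5% → $7.95
Picture frame (8x10) $27.20: other taxable items → 7.75% → $2.11
Scarf $23.41: apparel → 7.75% → $1.81
Coat rack $78.15: furniture → 4.5% → $3.52
Umbrella $15.78: other taxable items → 7.75% → $1.22
Stainless water bottle $13.22: other taxable items → 7.75% → $1.02
AA batteries (8-pack) $12.86: other taxable items → 7.75% → $1.00
Total tax = $3.63 + $3.25 + $22.04 + $42.73 + $0.83 + $7.95 + $2.11 + $1.81 + $3.52 + $1.22 + $1.02 + $1.00 = $91.11

$91.11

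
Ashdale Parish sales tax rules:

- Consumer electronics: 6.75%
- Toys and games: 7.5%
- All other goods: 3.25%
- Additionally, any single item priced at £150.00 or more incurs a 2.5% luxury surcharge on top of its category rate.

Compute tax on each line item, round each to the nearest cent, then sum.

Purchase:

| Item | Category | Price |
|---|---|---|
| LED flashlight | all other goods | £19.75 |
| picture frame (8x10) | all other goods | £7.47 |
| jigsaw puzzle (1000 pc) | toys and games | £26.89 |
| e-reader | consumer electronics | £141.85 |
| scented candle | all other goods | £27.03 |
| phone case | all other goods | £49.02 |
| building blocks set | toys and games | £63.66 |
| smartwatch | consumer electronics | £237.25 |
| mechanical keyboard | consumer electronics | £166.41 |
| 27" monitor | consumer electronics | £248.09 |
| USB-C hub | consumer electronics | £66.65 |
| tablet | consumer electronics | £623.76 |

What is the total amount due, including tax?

£1820.03

LED flashlight £19.75: all other goods → 3.25% → £0.64
Picture frame (8x10) £7.47: all other goods → 3.25% → £0.24
Jigsaw puzzle (1000 pc) £26.89: toys and games → 7.5% → £2.02
E-reader £141.85: consumer electronics → 6.75% → £9.57
Scented candle £27.03: all other goods → 3.25% → £0.88
Phone case £49.02: all other goods → 3.25% → £1.59
Building blocks set £63.66: toys and games → 7.5% → £4.77
Smartwatch £237.25: consumer electronics → 6.75% + 2.5% surcharge = 9.25% → £21.95
Mechanical keyboard £166.41: consumer electronics → 6.75% + 2.5% surcharge = 9.25% → £15.39
27" monitor £248.09: consumer electronics → 6.75% + 2.5% surcharge = 9.25% → £22.95
USB-C hub £66.65: consumer electronics → 6.75% → £4.50
Tablet £623.76: consumer electronics → 6.75% + 2.5% surcharge = 9.25% → £57.70
Subtotal = £1677.83; tax = £142.20; total due = £1820.03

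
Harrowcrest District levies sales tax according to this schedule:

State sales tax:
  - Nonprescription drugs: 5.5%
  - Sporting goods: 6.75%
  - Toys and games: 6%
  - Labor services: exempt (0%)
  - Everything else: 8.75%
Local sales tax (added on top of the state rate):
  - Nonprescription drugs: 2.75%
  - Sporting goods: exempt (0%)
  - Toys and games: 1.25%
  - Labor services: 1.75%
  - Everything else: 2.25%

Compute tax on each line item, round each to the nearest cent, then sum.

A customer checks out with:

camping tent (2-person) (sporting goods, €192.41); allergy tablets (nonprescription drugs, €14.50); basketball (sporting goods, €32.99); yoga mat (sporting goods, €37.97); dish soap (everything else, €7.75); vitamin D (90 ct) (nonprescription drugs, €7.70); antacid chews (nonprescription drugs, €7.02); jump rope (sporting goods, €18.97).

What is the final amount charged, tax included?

Camping tent (2-person) €192.41: sporting goods → 6.75% + 0% local = 6.75% → €12.99
Allergy tablets €14.50: nonprescription drugs → 5.5% + 2.75% local = 8.25% → €1.20
Basketball €32.99: sporting goods → 6.75% + 0% local = 6.75% → €2.23
Yoga mat €37.97: sporting goods → 6.75% + 0% local = 6.75% → €2.56
Dish soap €7.75: everything else → 8.75% + 2.25% local = 11% → €0.85
Vitamin D (90 ct) €7.70: nonprescription drugs → 5.5% + 2.75% local = 8.25% → €0.64
Antacid chews €7.02: nonprescription drugs → 5.5% + 2.75% local = 8.25% → €0.58
Jump rope €18.97: sporting goods → 6.75% + 0% local = 6.75% → €1.28
Subtotal = €319.31; tax = €22.33; total due = €341.64

€341.64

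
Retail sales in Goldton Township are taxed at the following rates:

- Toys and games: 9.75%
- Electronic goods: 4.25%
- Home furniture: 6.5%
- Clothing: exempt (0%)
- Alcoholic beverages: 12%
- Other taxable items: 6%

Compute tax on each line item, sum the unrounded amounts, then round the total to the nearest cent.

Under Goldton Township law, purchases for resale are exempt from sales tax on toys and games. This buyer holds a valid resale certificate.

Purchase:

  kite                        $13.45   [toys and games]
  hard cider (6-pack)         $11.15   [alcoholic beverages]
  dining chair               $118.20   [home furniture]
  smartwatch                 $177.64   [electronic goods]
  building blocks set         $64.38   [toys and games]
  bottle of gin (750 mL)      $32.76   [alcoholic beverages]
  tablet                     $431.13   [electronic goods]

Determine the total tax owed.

$38.82

Kite $13.45: toys and games, buyer-exempt → 0% → $0.00
Hard cider (6-pack) $11.15: alcoholic beverages → 12% → $1.338
Dining chair $118.20: home furniture → 6.5% → $7.683
Smartwatch $177.64: electronic goods → 4.25% → $7.5497
Building blocks set $64.38: toys and games, buyer-exempt → 0% → $0.00
Bottle of gin (750 mL) $32.76: alcoholic beverages → 12% → $3.9312
Tablet $431.13: electronic goods → 4.25% → $18.323025
Unrounded tax sum = $38.824925 → $38.82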